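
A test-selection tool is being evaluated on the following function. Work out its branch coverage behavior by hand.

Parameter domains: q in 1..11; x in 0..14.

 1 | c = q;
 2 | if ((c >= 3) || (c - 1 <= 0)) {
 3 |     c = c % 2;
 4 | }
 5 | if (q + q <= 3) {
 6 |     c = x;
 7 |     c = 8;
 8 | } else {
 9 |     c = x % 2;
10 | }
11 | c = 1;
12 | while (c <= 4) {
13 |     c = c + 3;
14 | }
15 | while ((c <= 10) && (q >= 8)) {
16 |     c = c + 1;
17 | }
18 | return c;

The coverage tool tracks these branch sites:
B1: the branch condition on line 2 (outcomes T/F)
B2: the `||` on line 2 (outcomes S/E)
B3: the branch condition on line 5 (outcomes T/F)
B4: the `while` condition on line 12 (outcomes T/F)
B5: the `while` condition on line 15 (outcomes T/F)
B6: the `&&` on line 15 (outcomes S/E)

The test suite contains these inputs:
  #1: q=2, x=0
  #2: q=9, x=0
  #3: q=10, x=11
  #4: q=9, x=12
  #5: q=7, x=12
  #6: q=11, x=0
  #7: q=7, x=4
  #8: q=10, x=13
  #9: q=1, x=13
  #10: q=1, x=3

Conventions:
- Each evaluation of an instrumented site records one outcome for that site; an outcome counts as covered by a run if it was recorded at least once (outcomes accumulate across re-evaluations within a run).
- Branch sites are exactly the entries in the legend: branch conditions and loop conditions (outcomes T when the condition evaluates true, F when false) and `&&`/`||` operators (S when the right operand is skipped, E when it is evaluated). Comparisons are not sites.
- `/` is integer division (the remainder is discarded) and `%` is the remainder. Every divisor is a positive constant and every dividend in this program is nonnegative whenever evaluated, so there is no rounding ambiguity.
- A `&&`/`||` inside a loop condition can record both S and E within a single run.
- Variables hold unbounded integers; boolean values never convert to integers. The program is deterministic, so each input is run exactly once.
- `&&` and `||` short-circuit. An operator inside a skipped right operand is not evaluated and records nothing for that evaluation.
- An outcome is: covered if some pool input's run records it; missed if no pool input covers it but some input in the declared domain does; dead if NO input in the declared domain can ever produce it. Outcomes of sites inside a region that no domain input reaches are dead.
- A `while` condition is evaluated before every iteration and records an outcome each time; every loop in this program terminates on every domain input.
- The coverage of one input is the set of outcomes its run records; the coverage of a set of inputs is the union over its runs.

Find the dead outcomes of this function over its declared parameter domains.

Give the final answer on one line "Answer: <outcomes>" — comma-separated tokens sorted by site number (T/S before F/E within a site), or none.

exhaustive pass over the 165-input domain:
  reachable outcomes have witnesses, e.g. B1=T (e.g. q=1, x=0), B1=F (e.g. q=2, x=0), B2=S (e.g. q=3, x=0), B2=E (e.g. q=1, x=0)

Answer: none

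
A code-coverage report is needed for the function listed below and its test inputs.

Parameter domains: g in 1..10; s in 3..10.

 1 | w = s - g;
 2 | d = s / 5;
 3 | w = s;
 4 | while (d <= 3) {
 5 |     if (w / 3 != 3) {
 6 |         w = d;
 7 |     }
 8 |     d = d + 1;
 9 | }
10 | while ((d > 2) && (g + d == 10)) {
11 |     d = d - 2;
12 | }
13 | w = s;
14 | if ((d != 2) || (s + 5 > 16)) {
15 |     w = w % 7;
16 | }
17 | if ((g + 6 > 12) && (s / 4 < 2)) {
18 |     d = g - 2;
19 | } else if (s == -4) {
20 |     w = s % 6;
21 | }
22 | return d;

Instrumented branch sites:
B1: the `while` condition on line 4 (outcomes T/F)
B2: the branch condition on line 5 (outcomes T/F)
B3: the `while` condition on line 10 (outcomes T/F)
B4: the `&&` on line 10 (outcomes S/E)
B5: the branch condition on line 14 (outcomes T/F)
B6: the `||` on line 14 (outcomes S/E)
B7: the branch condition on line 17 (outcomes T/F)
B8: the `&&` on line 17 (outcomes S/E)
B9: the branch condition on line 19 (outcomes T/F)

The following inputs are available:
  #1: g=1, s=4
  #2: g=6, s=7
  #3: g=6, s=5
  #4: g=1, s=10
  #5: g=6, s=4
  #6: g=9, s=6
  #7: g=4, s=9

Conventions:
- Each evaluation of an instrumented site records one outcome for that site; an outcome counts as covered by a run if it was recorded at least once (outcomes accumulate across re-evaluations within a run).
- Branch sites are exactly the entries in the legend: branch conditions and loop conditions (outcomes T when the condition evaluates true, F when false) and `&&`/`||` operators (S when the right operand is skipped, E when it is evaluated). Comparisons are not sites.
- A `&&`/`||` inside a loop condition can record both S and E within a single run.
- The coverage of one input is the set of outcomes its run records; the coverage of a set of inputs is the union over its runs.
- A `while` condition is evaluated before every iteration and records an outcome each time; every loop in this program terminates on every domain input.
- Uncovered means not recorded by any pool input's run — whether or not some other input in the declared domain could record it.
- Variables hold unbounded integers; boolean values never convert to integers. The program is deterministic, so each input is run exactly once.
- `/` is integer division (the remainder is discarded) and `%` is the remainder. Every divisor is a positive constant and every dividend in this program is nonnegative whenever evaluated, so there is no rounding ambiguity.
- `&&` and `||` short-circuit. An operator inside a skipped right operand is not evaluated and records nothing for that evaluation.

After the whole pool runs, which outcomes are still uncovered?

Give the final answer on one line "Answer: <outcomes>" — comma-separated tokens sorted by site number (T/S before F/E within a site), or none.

input #1 (g=1, s=4): events B1->T, B2->T, B1->T, B2->T, B1->T, B2->T, B1->T, B2->T, B1->F, B4->E, B3->F, B6->S, B5->T, B8->S, ...; covers B1=T, B1=F, B2=T, B3=F, B4=E, B5=T, B6=S, B7=F, B8=S, B9=F
input #2 (g=6, s=7): events B1->T, B2->T, B1->T, B2->T, B1->T, B2->T, B1->F, B4->E, B3->T, B4->S, B3->F, B6->E, B5->F, B8->S, ...; covers B1=T, B1=F, B2=T, B3=T, B3=F, B4=S, B4=E, B5=F, B6=E, B7=F, B8=S, B9=F
input #3 (g=6, s=5): events B1->T, B2->T, B1->T, B2->T, B1->T, B2->T, B1->F, B4->E, B3->T, B4->S, B3->F, B6->E, B5->F, B8->S, ...; covers B1=T, B1=F, B2=T, B3=T, B3=F, B4=S, B4=E, B5=F, B6=E, B7=F, B8=S, B9=F
input #4 (g=1, s=10): events B1->T, B2->F, B1->T, B2->F, B1->F, B4->E, B3->F, B6->S, B5->T, B8->S, B7->F, B9->F; covers B1=T, B1=F, B2=F, B3=F, B4=E, B5=T, B6=S, B7=F, B8=S, B9=F
input #5 (g=6, s=4): events B1->T, B2->T, B1->T, B2->T, B1->T, B2->T, B1->T, B2->T, B1->F, B4->E, B3->T, B4->S, B3->F, B6->E, ...; covers B1=T, B1=F, B2=T, B3=T, B3=F, B4=S, B4=E, B5=F, B6=E, B7=F, B8=S, B9=F
input #6 (g=9, s=6): events B1->T, B2->T, B1->T, B2->T, B1->T, B2->T, B1->F, B4->E, B3->F, B6->S, B5->T, B8->E, B7->T; covers B1=T, B1=F, B2=T, B3=F, B4=E, B5=T, B6=S, B7=T, B8=E
input #7 (g=4, s=9): events B1->T, B2->F, B1->T, B2->F, B1->T, B2->F, B1->F, B4->E, B3->F, B6->S, B5->T, B8->S, B7->F, B9->F; covers B1=T, B1=F, B2=F, B3=F, B4=E, B5=T, B6=S, B7=F, B8=S, B9=F
union over the pool: B1=T, B1=F, B2=T, B2=F, B3=T, B3=F, B4=S, B4=E, B5=T, B5=F, B6=S, B6=E, B7=T, B7=F, B8=S, B8=E, B9=F
uncovered (1 of 18): B9=T

Answer: B9=T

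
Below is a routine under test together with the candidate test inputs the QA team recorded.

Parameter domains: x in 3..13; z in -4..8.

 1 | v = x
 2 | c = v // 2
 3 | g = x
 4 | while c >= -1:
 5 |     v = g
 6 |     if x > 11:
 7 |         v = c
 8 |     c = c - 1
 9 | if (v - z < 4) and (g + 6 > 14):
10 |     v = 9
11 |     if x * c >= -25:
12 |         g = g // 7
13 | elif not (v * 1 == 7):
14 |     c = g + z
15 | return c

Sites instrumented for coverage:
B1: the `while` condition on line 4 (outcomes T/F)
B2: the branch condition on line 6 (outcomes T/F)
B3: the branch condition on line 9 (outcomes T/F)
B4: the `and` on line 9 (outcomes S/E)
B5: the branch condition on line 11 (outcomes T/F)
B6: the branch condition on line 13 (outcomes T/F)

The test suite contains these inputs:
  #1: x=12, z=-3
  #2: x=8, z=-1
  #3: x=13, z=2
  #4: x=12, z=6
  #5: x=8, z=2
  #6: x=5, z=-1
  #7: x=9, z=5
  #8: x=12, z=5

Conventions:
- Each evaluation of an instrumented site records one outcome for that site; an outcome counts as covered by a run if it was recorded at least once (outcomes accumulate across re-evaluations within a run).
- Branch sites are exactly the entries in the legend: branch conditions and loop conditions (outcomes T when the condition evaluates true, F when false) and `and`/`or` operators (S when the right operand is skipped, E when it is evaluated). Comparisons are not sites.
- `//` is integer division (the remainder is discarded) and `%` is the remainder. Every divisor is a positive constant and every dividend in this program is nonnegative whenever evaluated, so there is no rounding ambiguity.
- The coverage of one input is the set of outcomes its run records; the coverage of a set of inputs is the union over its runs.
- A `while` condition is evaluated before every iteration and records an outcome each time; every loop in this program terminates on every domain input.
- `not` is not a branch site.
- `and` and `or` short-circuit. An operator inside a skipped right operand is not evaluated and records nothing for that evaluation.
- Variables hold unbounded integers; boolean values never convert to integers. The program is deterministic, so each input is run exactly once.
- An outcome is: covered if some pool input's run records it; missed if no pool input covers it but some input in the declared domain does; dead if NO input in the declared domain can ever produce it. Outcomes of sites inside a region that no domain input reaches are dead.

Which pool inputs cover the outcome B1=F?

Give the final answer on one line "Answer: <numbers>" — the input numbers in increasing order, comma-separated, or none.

input #1 (x=12, z=-3): produces B1=F
input #2 (x=8, z=-1): produces B1=F
input #3 (x=13, z=2): produces B1=F
input #4 (x=12, z=6): produces B1=F
input #5 (x=8, z=2): produces B1=F
input #6 (x=5, z=-1): produces B1=F
input #7 (x=9, z=5): produces B1=F
input #8 (x=12, z=5): produces B1=F

Answer: 1, 2, 3, 4, 5, 6, 7, 8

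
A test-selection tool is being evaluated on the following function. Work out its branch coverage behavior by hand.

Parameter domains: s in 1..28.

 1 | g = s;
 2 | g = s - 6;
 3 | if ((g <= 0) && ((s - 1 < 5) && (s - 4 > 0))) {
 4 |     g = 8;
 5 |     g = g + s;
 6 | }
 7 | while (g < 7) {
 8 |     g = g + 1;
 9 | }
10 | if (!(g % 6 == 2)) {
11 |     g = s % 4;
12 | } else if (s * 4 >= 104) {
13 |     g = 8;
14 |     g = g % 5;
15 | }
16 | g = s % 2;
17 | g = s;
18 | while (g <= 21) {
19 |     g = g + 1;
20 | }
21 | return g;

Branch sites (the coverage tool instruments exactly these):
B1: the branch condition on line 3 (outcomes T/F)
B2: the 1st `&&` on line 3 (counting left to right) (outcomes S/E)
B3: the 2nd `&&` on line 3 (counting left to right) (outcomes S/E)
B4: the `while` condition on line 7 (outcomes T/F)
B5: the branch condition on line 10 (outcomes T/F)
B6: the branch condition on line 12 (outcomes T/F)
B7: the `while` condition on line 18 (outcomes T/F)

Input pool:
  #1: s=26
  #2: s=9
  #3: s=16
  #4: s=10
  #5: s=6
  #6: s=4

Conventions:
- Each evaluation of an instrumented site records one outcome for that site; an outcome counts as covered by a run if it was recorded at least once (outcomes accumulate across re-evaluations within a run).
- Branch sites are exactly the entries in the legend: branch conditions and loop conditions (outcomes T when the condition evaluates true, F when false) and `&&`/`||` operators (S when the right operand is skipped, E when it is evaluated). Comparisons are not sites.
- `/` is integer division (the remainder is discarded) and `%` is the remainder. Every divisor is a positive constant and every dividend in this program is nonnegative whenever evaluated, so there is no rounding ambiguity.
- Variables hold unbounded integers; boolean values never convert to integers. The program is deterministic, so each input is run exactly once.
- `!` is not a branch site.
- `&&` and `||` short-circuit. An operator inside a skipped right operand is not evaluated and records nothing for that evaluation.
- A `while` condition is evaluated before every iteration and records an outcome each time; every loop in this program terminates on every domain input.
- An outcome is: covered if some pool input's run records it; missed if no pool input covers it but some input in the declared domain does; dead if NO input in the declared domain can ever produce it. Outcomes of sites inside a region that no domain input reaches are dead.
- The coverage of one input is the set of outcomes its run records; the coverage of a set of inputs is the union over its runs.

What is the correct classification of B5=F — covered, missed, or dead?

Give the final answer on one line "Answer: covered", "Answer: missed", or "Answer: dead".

B5=F is recorded by pool input(s) 1 -> covered

Answer: covered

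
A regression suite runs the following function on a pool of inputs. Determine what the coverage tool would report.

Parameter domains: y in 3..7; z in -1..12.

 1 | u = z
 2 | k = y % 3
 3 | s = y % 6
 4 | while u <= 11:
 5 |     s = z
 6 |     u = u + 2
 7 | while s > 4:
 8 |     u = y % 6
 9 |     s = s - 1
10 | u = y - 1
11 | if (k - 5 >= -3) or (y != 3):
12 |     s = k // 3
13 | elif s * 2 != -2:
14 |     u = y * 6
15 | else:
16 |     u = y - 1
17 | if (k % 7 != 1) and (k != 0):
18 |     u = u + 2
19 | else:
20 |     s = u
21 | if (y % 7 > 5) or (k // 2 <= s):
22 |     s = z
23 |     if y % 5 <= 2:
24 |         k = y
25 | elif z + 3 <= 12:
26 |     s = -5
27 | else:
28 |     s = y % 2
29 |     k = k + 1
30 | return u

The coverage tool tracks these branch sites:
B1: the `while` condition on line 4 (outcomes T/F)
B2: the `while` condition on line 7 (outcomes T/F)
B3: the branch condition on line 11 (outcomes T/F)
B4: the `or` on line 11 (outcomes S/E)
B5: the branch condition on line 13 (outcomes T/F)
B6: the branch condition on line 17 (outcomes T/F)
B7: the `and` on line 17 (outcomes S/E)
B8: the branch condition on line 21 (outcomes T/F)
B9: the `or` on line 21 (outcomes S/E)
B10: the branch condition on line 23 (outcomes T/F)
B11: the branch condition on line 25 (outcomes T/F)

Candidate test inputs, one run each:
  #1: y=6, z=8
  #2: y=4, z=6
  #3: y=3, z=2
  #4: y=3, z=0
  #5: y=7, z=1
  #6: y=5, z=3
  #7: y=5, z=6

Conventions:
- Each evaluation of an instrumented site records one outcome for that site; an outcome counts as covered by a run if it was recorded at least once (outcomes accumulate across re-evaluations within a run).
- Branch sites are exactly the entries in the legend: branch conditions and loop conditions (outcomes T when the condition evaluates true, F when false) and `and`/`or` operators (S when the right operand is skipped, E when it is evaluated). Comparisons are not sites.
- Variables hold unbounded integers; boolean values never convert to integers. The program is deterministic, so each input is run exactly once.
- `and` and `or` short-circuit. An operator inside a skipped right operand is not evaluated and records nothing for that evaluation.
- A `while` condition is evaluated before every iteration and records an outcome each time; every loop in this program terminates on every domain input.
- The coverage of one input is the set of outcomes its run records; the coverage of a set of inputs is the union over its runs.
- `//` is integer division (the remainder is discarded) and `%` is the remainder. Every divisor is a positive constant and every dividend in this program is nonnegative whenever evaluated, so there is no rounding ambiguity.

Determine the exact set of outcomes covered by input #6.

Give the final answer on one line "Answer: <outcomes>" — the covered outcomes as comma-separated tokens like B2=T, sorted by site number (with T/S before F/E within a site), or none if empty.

Simulating input #6 (y=5, z=3) step by step:
  B1->T, B1->T, B1->T, B1->T, B1->T, B1->F, B2->F, B4->S, B3->T, B7->E
  B6->T, B9->E, B8->F, B11->T
deduplicating events, the covered set is: B1=T, B1=F, B2=F, B3=T, B4=S, B6=T, B7=E, B8=F, B9=E, B11=T

Answer: B1=T, B1=F, B2=F, B3=T, B4=S, B6=T, B7=E, B8=F, B9=E, B11=T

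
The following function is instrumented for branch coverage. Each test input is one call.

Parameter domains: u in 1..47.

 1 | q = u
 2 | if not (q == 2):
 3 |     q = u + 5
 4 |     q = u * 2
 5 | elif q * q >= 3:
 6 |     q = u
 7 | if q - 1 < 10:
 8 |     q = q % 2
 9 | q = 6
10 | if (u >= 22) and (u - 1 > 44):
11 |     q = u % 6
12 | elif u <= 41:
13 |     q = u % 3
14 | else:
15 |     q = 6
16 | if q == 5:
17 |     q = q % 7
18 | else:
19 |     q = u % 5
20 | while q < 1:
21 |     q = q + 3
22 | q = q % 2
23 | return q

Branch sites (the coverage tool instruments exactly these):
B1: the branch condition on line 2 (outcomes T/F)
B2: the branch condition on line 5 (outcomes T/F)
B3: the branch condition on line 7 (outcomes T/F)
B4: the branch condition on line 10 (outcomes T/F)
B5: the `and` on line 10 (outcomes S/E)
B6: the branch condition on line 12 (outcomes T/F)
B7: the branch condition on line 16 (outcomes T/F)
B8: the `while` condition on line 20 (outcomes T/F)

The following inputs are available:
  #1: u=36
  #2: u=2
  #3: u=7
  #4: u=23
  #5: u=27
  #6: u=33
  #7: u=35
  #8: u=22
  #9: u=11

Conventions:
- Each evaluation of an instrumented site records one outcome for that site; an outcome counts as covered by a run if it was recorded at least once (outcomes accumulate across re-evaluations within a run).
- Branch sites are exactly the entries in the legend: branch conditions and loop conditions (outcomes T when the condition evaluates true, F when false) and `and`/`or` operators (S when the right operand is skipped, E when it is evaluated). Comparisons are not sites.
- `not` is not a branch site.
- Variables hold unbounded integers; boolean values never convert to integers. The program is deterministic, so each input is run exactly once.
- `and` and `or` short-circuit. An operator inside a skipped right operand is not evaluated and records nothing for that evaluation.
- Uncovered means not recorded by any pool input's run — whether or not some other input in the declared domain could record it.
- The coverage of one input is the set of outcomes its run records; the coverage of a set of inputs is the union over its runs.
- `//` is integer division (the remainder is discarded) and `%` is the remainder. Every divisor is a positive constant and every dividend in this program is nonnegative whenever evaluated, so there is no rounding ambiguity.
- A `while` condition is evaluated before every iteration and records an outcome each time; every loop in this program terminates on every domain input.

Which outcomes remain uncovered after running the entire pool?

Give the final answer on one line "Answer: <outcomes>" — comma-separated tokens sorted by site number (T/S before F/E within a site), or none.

input #1, u=36: events B1->T, B3->F, B5->E, B4->F, B6->T, B7->F, B8->F; outcomes B1=T, B3=F, B4=F, B5=E, B6=T, B7=F, B8=F
input #2, u=2: events B1->F, B2->T, B3->T, B5->S, B4->F, B6->T, B7->F, B8->F; outcomes B1=F, B2=T, B3=T, B4=F, B5=S, B6=T, B7=F, B8=F
input #3, u=7: events B1->T, B3->F, B5->S, B4->F, B6->T, B7->F, B8->F; outcomes B1=T, B3=F, B4=F, B5=S, B6=T, B7=F, B8=F
input #4, u=23: events B1->T, B3->F, B5->E, B4->F, B6->T, B7->F, B8->F; outcomes B1=T, B3=F, B4=F, B5=E, B6=T, B7=F, B8=F
input #5, u=27: events B1->T, B3->F, B5->E, B4->F, B6->T, B7->F, B8->F; outcomes B1=T, B3=F, B4=F, B5=E, B6=T, B7=F, B8=F
input #6, u=33: events B1->T, B3->F, B5->E, B4->F, B6->T, B7->F, B8->F; outcomes B1=T, B3=F, B4=F, B5=E, B6=T, B7=F, B8=F
input #7, u=35: events B1->T, B3->F, B5->E, B4->F, B6->T, B7->F, B8->T, B8->F; outcomes B1=T, B3=F, B4=F, B5=E, B6=T, B7=F, B8=T, B8=F
input #8, u=22: events B1->T, B3->F, B5->E, B4->F, B6->T, B7->F, B8->F; outcomes B1=T, B3=F, B4=F, B5=E, B6=T, B7=F, B8=F
input #9, u=11: events B1->T, B3->F, B5->S, B4->F, B6->T, B7->F, B8->F; outcomes B1=T, B3=F, B4=F, B5=S, B6=T, B7=F, B8=F
union over the pool: B1=T, B1=F, B2=T, B3=T, B3=F, B4=F, B5=S, B5=E, B6=T, B7=F, B8=T, B8=F
uncovered (4 of 16): B2=F, B4=T, B6=F, B7=T

Answer: B2=F, B4=T, B6=F, B7=T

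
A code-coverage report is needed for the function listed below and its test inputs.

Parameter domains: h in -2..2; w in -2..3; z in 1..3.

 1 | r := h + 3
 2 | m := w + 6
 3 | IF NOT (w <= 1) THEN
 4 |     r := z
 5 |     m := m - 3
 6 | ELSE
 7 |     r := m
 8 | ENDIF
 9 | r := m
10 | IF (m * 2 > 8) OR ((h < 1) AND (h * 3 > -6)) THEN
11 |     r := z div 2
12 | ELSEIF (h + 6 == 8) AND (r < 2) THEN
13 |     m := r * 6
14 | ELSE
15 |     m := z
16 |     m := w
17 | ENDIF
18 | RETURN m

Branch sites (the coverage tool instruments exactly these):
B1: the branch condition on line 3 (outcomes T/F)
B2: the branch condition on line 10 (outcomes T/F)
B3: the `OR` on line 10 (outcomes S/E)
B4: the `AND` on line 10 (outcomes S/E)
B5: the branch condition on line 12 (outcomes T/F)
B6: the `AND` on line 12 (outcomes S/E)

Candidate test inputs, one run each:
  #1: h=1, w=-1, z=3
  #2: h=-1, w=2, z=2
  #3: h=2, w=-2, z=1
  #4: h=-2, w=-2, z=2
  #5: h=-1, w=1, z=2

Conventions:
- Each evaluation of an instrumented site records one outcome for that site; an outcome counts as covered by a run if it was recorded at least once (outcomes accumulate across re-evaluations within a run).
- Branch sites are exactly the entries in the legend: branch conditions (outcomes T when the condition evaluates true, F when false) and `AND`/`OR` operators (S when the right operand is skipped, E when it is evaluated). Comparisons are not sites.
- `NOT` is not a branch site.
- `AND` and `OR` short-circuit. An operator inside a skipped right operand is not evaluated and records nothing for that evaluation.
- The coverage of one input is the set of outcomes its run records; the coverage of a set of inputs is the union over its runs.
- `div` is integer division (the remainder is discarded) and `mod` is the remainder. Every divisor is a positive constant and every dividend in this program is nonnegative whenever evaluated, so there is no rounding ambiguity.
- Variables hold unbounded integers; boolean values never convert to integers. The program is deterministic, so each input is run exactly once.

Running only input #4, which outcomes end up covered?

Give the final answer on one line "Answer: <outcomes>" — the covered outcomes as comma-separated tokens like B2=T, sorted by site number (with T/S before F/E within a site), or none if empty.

Tracing the run of input #4 (h=-2, w=-2, z=2):
  B1->F, B3->E, B4->E, B2->F, B6->S, B5->F
distinct outcomes covered: B1=F, B2=F, B3=E, B4=E, B5=F, B6=S

Answer: B1=F, B2=F, B3=E, B4=E, B5=F, B6=S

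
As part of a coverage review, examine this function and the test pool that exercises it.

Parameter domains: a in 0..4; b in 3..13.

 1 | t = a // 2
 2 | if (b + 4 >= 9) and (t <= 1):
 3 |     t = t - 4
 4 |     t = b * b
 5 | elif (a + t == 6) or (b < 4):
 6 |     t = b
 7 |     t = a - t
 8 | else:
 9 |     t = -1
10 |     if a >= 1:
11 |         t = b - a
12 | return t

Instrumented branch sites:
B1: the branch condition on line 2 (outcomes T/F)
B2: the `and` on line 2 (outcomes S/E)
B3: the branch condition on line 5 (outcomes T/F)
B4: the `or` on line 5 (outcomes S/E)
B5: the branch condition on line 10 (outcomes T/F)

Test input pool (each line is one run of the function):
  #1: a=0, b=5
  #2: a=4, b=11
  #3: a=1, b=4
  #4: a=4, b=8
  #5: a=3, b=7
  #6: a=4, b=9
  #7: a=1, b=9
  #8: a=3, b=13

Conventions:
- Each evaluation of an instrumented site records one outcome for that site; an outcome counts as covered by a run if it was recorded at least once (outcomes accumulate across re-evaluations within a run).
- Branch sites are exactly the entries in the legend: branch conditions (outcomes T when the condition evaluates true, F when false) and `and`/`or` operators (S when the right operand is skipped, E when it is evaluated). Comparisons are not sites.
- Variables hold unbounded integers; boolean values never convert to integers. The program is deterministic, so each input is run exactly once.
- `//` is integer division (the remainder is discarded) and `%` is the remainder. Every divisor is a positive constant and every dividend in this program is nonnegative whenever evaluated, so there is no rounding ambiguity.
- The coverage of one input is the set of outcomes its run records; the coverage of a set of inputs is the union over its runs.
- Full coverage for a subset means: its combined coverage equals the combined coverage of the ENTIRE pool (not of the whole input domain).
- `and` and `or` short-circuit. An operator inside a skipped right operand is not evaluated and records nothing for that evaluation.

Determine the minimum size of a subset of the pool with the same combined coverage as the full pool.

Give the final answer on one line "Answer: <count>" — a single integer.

test 1 (a=0, b=5) fires B2->E, B1->T; hits B1=T, B2=E
test 2 (a=4, b=11) fires B2->E, B1->F, B4->S, B3->T; hits B1=F, B2=E, B3=T, B4=S
test 3 (a=1, b=4) fires B2->S, B1->F, B4->E, B3->F, B5->T; hits B1=F, B2=S, B3=F, B4=E, B5=T
test 4 (a=4, b=8) fires B2->E, B1->F, B4->S, B3->T; hits B1=F, B2=E, B3=T, B4=S
test 5 (a=3, b=7) fires B2->E, B1->T; hits B1=T, B2=E
test 6 (a=4, b=9) fires B2->E, B1->F, B4->S, B3->T; hits B1=F, B2=E, B3=T, B4=S
test 7 (a=1, b=9) fires B2->E, B1->T; hits B1=T, B2=E
test 8 (a=3, b=13) fires B2->E, B1->T; hits B1=T, B2=E
union over all inputs: B1=T, B1=F, B2=S, B2=E, B3=T, B3=F, B4=S, B4=E, B5=T (9 outcomes)
size 1 is not enough: best union over all size-1 subsets is 5/9
size 2 is not enough: best union over all size-2 subsets is 8/9
the canonical winner is {1, 2, 3}: size 3, full 9-outcome coverage, earliest index list among size-3 covers

Answer: 3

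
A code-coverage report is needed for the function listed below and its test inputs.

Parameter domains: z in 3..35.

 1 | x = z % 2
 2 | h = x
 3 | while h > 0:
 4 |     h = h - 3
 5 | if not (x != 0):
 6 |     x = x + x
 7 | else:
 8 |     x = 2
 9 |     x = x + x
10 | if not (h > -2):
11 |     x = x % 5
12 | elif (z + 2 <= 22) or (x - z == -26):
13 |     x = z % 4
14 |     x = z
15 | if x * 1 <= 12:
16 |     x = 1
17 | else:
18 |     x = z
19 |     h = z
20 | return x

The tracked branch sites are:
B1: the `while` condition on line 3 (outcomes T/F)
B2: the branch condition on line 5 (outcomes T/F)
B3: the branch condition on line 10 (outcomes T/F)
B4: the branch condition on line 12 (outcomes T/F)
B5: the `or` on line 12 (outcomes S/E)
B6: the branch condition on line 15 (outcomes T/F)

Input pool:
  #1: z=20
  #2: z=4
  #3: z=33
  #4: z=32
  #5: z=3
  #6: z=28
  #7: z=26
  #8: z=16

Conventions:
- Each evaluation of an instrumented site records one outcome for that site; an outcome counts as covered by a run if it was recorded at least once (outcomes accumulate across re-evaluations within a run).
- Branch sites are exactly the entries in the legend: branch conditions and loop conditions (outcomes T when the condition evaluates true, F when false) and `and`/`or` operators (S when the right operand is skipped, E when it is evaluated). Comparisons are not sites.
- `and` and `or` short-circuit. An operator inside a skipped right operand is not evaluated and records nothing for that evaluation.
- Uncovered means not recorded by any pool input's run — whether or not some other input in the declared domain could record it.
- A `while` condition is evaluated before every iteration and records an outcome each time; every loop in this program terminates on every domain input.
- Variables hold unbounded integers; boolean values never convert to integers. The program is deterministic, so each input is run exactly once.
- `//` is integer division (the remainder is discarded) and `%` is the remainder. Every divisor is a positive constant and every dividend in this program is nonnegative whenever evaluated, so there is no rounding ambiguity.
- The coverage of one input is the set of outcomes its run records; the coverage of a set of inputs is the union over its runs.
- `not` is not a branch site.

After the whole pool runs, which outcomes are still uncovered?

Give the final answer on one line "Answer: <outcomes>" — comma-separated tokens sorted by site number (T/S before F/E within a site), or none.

run #1 (z=20) records B1=F, B2=T, B3=F, B4=T, B5=S, B6=F
run #2 (z=4) records B1=F, B2=T, B3=F, B4=T, B5=S, B6=T
run #3 (z=33) records B1=T, B1=F, B2=F, B3=T, B6=T
run #4 (z=32) records B1=F, B2=T, B3=F, B4=F, B5=E, B6=T
run #5 (z=3) records B1=T, B1=F, B2=F, B3=T, B6=T
run #6 (z=28) records B1=F, B2=T, B3=F, B4=F, B5=E, B6=T
run #7 (z=26) records B1=F, B2=T, B3=F, B4=T, B5=E, B6=F
run #8 (z=16) records B1=F, B2=T, B3=F, B4=T, B5=S, B6=F
union over the pool: B1=T, B1=F, B2=T, B2=F, B3=T, B3=F, B4=T, B4=F, B5=S, B5=E, B6=T, B6=F
uncovered (0 of 12): none

Answer: none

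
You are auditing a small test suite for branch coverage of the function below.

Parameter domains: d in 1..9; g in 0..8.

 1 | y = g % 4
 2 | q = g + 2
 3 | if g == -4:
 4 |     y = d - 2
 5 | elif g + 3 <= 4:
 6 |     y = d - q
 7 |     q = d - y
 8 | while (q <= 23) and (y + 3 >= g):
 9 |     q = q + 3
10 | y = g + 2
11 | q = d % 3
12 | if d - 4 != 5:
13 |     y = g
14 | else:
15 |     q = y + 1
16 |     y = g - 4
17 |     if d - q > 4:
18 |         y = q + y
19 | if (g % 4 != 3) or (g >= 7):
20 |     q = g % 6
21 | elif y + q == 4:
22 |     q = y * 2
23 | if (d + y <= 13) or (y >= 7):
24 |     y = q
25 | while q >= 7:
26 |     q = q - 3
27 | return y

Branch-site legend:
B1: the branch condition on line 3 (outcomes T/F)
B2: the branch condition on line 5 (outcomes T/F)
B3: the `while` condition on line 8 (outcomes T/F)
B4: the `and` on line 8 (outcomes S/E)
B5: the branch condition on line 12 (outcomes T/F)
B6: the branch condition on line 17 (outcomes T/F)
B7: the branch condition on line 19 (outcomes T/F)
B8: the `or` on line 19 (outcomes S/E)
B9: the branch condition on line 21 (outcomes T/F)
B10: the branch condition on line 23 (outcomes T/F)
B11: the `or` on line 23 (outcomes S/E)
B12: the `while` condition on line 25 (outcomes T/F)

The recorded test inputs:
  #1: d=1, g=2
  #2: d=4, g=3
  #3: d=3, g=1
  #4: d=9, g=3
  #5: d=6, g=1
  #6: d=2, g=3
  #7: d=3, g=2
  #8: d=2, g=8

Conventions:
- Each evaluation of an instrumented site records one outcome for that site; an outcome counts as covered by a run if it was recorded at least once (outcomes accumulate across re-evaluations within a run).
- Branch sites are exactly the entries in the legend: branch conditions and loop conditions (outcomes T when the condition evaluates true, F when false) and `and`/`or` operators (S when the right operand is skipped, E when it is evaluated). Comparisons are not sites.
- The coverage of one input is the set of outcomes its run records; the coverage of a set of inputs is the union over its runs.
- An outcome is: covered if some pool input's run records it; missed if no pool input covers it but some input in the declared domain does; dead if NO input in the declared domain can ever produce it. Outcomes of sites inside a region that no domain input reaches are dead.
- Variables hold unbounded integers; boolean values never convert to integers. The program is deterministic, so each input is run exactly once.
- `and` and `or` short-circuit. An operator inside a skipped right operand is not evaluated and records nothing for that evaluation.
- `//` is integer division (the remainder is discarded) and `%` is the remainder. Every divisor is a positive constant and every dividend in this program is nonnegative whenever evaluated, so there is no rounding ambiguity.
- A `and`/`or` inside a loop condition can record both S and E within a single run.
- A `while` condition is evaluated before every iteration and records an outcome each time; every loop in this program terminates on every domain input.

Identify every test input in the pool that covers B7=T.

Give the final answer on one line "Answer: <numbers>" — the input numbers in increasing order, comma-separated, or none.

input #1 (d=1, g=2): covers B7=T
input #2 (d=4, g=3): misses B7=T
input #3 (d=3, g=1): covers B7=T
input #4 (d=9, g=3): misses B7=T
input #5 (d=6, g=1): covers B7=T
input #6 (d=2, g=3): misses B7=T
input #7 (d=3, g=2): covers B7=T
input #8 (d=2, g=8): covers B7=T

Answer: 1, 3, 5, 7, 8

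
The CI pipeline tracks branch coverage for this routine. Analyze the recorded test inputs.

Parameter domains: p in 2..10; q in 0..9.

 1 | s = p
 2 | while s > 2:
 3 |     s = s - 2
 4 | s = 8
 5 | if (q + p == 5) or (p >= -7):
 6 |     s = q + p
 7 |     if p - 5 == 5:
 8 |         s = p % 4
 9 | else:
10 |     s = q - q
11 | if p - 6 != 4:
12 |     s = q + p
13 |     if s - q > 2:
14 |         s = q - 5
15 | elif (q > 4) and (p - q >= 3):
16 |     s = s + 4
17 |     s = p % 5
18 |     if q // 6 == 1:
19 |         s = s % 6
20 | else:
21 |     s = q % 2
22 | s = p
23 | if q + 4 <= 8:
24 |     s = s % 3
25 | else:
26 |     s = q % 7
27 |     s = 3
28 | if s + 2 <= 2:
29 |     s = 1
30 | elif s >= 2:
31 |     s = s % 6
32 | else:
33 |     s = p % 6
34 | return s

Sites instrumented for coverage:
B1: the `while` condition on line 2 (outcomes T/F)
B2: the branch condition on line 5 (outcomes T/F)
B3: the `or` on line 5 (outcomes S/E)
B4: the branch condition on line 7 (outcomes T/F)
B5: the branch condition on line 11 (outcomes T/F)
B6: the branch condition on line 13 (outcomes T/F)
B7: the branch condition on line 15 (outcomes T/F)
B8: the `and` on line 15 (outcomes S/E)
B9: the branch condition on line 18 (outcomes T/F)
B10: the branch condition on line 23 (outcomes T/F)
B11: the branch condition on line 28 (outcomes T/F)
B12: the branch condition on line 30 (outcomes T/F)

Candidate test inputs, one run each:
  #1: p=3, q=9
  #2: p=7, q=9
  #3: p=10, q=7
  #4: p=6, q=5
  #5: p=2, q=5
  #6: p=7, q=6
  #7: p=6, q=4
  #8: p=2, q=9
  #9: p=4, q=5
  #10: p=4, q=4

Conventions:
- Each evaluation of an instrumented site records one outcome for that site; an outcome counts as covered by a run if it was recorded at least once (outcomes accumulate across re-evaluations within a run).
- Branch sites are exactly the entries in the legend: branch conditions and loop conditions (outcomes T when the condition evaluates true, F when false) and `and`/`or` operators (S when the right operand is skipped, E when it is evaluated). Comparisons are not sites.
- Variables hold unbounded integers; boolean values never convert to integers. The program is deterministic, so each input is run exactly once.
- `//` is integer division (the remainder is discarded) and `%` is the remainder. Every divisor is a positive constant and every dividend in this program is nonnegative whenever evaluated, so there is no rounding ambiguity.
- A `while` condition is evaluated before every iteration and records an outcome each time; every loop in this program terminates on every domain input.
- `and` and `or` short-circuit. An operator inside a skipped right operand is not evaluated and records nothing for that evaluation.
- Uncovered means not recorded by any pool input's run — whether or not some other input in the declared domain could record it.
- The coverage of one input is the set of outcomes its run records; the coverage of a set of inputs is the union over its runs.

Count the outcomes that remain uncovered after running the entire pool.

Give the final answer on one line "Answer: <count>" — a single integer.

input #1 (p=3, q=9): covers B1=T, B1=F, B2=T, B3=E, B4=F, B5=T, B6=T, B10=F, B11=F, B12=T
input #2 (p=7, q=9): covers B1=T, B1=F, B2=T, B3=E, B4=F, B5=T, B6=T, B10=F, B11=F, B12=T
input #3 (p=10, q=7): covers B1=T, B1=F, B2=T, B3=E, B4=T, B5=F, B7=T, B8=E, B9=T, B10=F, B11=F, B12=T
input #4 (p=6, q=5): covers B1=T, B1=F, B2=T, B3=E, B4=F, B5=T, B6=T, B10=F, B11=F, B12=T
input #5 (p=2, q=5): covers B1=F, B2=T, B3=E, B4=F, B5=T, B6=F, B10=F, B11=F, B12=T
input #6 (p=7, q=6): covers B1=T, B1=F, B2=T, B3=E, B4=F, B5=T, B6=T, B10=F, B11=F, B12=T
input #7 (p=6, q=4): covers B1=T, B1=F, B2=T, B3=E, B4=F, B5=T, B6=T, B10=T, B11=T
input #8 (p=2, q=9): covers B1=F, B2=T, B3=E, B4=F, B5=T, B6=F, B10=F, B11=F, B12=T
input #9 (p=4, q=5): covers B1=T, B1=F, B2=T, B3=E, B4=F, B5=T, B6=T, B10=F, B11=F, B12=T
input #10 (p=4, q=4): covers B1=T, B1=F, B2=T, B3=E, B4=F, B5=T, B6=T, B10=T, B11=F, B12=F
union over the pool: B1=T, B1=F, B2=T, B3=E, B4=T, B4=F, B5=T, B5=F, B6=T, B6=F, B7=T, B8=E, B9=T, B10=T, B10=F, B11=T, B11=F, B12=T, B12=F
uncovered (5 of 24): B2=F, B3=S, B7=F, B8=S, B9=F

Answer: 5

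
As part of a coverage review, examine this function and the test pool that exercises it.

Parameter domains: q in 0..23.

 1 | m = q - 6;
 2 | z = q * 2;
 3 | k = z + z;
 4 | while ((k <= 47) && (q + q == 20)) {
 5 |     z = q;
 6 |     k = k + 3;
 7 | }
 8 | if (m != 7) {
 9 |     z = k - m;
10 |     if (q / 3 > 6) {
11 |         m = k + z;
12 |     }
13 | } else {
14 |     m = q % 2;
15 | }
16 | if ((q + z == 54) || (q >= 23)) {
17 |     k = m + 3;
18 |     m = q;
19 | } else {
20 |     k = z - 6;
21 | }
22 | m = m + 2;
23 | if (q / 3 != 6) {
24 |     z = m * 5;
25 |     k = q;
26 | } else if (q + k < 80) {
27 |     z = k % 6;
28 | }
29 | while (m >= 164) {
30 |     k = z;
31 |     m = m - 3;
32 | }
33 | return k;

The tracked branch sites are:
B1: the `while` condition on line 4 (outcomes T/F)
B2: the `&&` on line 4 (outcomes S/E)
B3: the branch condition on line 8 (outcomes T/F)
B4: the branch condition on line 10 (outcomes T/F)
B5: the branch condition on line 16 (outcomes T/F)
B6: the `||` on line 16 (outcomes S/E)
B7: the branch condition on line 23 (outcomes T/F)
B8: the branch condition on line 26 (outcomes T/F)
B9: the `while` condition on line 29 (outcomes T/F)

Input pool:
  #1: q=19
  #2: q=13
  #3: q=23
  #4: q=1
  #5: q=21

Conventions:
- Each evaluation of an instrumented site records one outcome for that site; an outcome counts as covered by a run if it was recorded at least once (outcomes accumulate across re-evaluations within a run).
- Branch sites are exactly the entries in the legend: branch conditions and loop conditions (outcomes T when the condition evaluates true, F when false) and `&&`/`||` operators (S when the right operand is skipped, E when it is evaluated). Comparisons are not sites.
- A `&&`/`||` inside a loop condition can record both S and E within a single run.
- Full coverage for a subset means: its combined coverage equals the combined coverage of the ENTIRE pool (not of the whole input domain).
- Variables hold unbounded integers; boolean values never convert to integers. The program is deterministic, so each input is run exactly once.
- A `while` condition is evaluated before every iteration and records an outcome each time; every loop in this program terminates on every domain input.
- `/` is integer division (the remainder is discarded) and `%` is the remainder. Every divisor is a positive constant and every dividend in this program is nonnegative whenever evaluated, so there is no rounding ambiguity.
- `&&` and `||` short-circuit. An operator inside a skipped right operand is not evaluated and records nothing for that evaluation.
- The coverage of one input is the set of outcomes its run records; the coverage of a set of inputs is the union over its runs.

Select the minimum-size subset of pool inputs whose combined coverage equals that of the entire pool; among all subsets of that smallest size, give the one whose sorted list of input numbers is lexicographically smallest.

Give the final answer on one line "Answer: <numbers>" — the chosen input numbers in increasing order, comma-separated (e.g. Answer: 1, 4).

run #1 (q=19) runs B2->S, B1->F, B3->T, B4->F, B6->E, B5->F, B7->F, B8->T, B9->F; records B1=F, B2=S, B3=T, B4=F, B5=F, B6=E, B7=F, B8=T, B9=F
run #2 (q=13) runs B2->S, B1->F, B3->F, B6->E, B5->F, B7->T, B9->F; records B1=F, B2=S, B3=F, B5=F, B6=E, B7=T, B9=F
run #3 (q=23) runs B2->S, B1->F, B3->T, B4->T, B6->E, B5->T, B7->T, B9->F; records B1=F, B2=S, B3=T, B4=T, B5=T, B6=E, B7=T, B9=F
run #4 (q=1) runs B2->E, B1->F, B3->T, B4->F, B6->E, B5->F, B7->T, B9->F; records B1=F, B2=E, B3=T, B4=F, B5=F, B6=E, B7=T, B9=F
run #5 (q=21) runs B2->S, B1->F, B3->T, B4->T, B6->E, B5->F, B7->T, B9->F; records B1=F, B2=S, B3=T, B4=T, B5=F, B6=E, B7=T, B9=F
the full pool covers 14 outcomes: B1=F, B2=S, B2=E, B3=T, B3=F, B4=T, B4=F, B5=T, B5=F, B6=E, B7=T, B7=F, B8=T, B9=F
checked all size-1 subsets: none covers 14 outcomes (max 9/14)
checked all size-2 subsets: none covers 14 outcomes (max 12/14)
checked all size-3 subsets: none covers 14 outcomes (max 13/14)
the canonical winner is {1, 2, 3, 4}: size 4, full 14-outcome coverage, earliest index list among size-4 covers

Answer: 1, 2, 3, 4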